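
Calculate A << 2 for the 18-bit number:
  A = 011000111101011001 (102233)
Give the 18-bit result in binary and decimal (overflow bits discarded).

Shift left by 2: drop the top 2 bit(s), append 2 zero(s) on the right.
  011000111101011001  ->  discard [01], keep [1000111101011001], append 00
= 100011110101100100

Answer: 100011110101100100 (146788)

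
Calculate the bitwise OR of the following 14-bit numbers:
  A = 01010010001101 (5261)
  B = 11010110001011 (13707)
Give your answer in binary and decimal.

Apply | to each column (1 where either bit is 1):
  01010010001101
| 11010110001011
----------------
  11010110001111

Answer: 11010110001111 (13711)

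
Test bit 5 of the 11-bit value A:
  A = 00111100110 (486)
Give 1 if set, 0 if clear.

Bit 5 is the 6th from the right.
  00111100110
       ^
That bit is 1.

Answer: 1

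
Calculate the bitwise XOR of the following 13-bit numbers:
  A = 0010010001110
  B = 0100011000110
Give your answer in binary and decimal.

Apply ^ to each column (1 where bits differ):
  0010010001110
^ 0100011000110
---------------
  0110001001000

Answer: 0110001001000 (3144)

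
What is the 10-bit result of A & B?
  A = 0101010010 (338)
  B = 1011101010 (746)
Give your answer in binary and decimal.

Apply & to each column (1 only where both bits are 1):
  0101010010
& 1011101010
------------
  0001000010

Answer: 0001000010 (66)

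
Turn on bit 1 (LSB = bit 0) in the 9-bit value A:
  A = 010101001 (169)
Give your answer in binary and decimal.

Mask = 1 << 1 = 000000010
Bit 1 of A is 0, so OR-ing with the mask flips it to 1.
  010101001
| 000000010
-----------
  010101011

Answer: 010101011 (171)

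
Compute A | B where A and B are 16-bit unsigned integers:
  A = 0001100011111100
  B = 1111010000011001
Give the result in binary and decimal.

Apply | to each column (1 where either bit is 1):
  0001100011111100
| 1111010000011001
------------------
  1111110011111101

Answer: 1111110011111101 (64765)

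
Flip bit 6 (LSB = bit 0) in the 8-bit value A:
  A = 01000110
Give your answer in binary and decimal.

Mask = 1 << 6 = 01000000
Bit 6 of A is 1; XOR with the mask flips it to 0.
  01000110
^ 01000000
----------
  00000110

Answer: 00000110 (6)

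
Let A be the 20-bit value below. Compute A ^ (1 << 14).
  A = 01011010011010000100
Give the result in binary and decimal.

Mask = 1 << 14 = 00000100000000000000
Bit 14 of A is 0; XOR with the mask flips it to 1.
  01011010011010000100
^ 00000100000000000000
----------------------
  01011110011010000100

Answer: 01011110011010000100 (386692)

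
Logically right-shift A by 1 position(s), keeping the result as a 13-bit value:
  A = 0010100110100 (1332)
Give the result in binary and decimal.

Logical shift right by 1: drop the bottom 1 bit(s), prepend 1 zero(s) on the left.
  0010100110100  ->  keep [001010011010], discard [0], prepend 0
= 0001010011010

Answer: 0001010011010 (666)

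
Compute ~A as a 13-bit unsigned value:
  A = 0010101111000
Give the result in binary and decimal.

Flip each bit (0->1, 1->0):
  0010101111000
  1101010000111

Answer: 1101010000111 (6791)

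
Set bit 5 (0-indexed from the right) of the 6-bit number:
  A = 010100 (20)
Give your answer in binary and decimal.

Mask = 1 << 5 = 100000
Bit 5 of A is 0, so OR-ing with the mask flips it to 1.
  010100
| 100000
--------
  110100

Answer: 110100 (52)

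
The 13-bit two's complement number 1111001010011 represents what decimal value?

MSB is 1, so the value is negative. Find the magnitude:
1. Invert bits:  0000110101100
2. Add 1:        0000110101101  = 429
3. Apply sign:   -429

Answer: -429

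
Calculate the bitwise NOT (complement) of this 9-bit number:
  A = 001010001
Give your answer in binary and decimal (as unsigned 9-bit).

Flip each bit (0->1, 1->0):
  001010001
  110101110

Answer: 110101110 (430)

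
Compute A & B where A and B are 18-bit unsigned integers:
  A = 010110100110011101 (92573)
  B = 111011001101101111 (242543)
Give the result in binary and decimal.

Apply & to each column (1 only where both bits are 1):
  010110100110011101
& 111011001101101111
--------------------
  010010000100001101

Answer: 010010000100001101 (73997)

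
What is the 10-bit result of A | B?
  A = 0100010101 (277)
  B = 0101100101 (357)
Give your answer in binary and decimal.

Apply | to each column (1 where either bit is 1):
  0100010101
| 0101100101
------------
  0101110101

Answer: 0101110101 (373)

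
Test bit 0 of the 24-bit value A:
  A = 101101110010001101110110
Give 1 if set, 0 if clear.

Bit 0 is the 1st from the right.
  101101110010001101110110
                         ^
That bit is 0.

Answer: 0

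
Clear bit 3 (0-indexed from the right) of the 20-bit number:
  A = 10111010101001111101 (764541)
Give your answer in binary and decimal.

Mask = ~(1 << 3) = 11111111111111110111
Bit 3 of A is 1, so AND-ing with the mask clears it to 0.
  10111010101001111101
& 11111111111111110111
----------------------
  10111010101001110101

Answer: 10111010101001110101 (764533)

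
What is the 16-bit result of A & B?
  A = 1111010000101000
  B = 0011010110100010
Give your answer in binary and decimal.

Apply & to each column (1 only where both bits are 1):
  1111010000101000
& 0011010110100010
------------------
  0011010000100000

Answer: 0011010000100000 (13344)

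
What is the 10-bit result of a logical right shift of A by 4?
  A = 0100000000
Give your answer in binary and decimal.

Logical shift right by 4: drop the bottom 4 bit(s), prepend 4 zero(s) on the left.
  0100000000  ->  keep [010000], discard [0000], prepend 0000
= 0000010000

Answer: 0000010000 (16)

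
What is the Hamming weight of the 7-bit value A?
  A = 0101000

0101000
1-bits at positions (from bit 0 = LSB): 3, 5
Count = 2

Answer: 2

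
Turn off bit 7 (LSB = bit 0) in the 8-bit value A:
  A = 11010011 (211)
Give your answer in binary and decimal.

Mask = ~(1 << 7) = 01111111
Bit 7 of A is 1, so AND-ing with the mask clears it to 0.
  11010011
& 01111111
----------
  01010011

Answer: 01010011 (83)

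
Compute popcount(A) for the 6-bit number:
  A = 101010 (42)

101010
1-bits at positions (from bit 0 = LSB): 1, 3, 5
Count = 3

Answer: 3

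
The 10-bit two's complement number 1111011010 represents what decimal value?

MSB is 1, so the value is negative. Find the magnitude:
1. Invert bits:  0000100101
2. Add 1:        0000100110  = 38
3. Apply sign:   -38

Answer: -38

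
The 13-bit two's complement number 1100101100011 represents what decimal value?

MSB is 1, so the value is negative. Find the magnitude:
1. Invert bits:  0011010011100
2. Add 1:        0011010011101  = 1693
3. Apply sign:   -1693

Answer: -1693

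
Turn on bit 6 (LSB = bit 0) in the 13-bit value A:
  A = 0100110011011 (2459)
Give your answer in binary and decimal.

Mask = 1 << 6 = 0000001000000
Bit 6 of A is 0, so OR-ing with the mask flips it to 1.
  0100110011011
| 0000001000000
---------------
  0100111011011

Answer: 0100111011011 (2523)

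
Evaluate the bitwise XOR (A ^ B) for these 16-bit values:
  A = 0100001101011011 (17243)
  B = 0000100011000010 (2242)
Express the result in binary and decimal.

Apply ^ to each column (1 where bits differ):
  0100001101011011
^ 0000100011000010
------------------
  0100101110011001

Answer: 0100101110011001 (19353)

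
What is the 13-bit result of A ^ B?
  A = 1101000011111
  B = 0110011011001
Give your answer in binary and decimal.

Apply ^ to each column (1 where bits differ):
  1101000011111
^ 0110011011001
---------------
  1011011000110

Answer: 1011011000110 (5830)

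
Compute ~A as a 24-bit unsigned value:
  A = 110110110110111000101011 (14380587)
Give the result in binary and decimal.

Flip each bit (0->1, 1->0):
  110110110110111000101011
  001001001001000111010100

Answer: 001001001001000111010100 (2396628)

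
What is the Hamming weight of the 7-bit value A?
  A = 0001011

0001011
1-bits at positions (from bit 0 = LSB): 0, 1, 3
Count = 3

Answer: 3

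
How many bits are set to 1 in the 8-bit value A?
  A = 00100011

00100011
1-bits at positions (from bit 0 = LSB): 0, 1, 5
Count = 3

Answer: 3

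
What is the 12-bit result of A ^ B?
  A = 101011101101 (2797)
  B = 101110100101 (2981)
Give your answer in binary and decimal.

Apply ^ to each column (1 where bits differ):
  101011101101
^ 101110100101
--------------
  000101001000

Answer: 000101001000 (328)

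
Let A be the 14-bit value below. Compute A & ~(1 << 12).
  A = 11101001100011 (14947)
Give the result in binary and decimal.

Mask = ~(1 << 12) = 10111111111111
Bit 12 of A is 1, so AND-ing with the mask clears it to 0.
  11101001100011
& 10111111111111
----------------
  10101001100011

Answer: 10101001100011 (10851)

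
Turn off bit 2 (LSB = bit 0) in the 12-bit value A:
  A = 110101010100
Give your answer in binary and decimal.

Mask = ~(1 << 2) = 111111111011
Bit 2 of A is 1, so AND-ing with the mask clears it to 0.
  110101010100
& 111111111011
--------------
  110101010000

Answer: 110101010000 (3408)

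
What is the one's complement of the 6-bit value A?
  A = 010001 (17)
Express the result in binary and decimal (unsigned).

Flip each bit (0->1, 1->0):
  010001
  101110

Answer: 101110 (46)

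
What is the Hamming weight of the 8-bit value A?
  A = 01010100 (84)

01010100
1-bits at positions (from bit 0 = LSB): 2, 4, 6
Count = 3

Answer: 3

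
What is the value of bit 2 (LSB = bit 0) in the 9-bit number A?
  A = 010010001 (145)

Bit 2 is the 3rd from the right.
  010010001
        ^
That bit is 0.

Answer: 0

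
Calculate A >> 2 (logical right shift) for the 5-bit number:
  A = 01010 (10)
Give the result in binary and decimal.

Logical shift right by 2: drop the bottom 2 bit(s), prepend 2 zero(s) on the left.
  01010  ->  keep [010], discard [10], prepend 00
= 00010

Answer: 00010 (2)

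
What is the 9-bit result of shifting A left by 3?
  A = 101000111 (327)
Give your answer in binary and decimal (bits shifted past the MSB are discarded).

Shift left by 3: drop the top 3 bit(s), append 3 zero(s) on the right.
  101000111  ->  discard [101], keep [000111], append 000
= 000111000

Answer: 000111000 (56)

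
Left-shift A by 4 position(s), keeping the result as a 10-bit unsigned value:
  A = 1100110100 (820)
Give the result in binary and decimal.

Shift left by 4: drop the top 4 bit(s), append 4 zero(s) on the right.
  1100110100  ->  discard [1100], keep [110100], append 0000
= 1101000000

Answer: 1101000000 (832)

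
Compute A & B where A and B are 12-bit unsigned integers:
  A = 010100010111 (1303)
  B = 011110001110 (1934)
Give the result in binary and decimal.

Apply & to each column (1 only where both bits are 1):
  010100010111
& 011110001110
--------------
  010100000110

Answer: 010100000110 (1286)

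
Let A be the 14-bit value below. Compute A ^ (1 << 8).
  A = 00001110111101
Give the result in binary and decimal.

Mask = 1 << 8 = 00000100000000
Bit 8 of A is 1; XOR with the mask flips it to 0.
  00001110111101
^ 00000100000000
----------------
  00001010111101

Answer: 00001010111101 (701)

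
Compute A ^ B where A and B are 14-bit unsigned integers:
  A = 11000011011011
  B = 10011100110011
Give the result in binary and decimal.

Apply ^ to each column (1 where bits differ):
  11000011011011
^ 10011100110011
----------------
  01011111101000

Answer: 01011111101000 (6120)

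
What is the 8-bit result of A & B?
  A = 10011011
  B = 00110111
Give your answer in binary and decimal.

Apply & to each column (1 only where both bits are 1):
  10011011
& 00110111
----------
  00010011

Answer: 00010011 (19)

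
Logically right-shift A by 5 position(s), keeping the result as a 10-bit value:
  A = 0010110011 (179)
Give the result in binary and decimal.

Logical shift right by 5: drop the bottom 5 bit(s), prepend 5 zero(s) on the left.
  0010110011  ->  keep [00101], discard [10011], prepend 00000
= 0000000101

Answer: 0000000101 (5)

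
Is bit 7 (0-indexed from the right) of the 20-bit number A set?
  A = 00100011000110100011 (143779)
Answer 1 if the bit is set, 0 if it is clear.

Bit 7 is the 8th from the right.
  00100011000110100011
              ^
That bit is 1.

Answer: 1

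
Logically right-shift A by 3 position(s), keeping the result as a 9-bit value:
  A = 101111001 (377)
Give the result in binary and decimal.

Logical shift right by 3: drop the bottom 3 bit(s), prepend 3 zero(s) on the left.
  101111001  ->  keep [101111], discard [001], prepend 000
= 000101111

Answer: 000101111 (47)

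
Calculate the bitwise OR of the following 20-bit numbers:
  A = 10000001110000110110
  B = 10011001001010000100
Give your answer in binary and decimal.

Apply | to each column (1 where either bit is 1):
  10000001110000110110
| 10011001001010000100
----------------------
  10011001111010110110

Answer: 10011001111010110110 (630454)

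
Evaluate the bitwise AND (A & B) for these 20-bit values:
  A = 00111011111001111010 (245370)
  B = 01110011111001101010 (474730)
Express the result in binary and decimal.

Apply & to each column (1 only where both bits are 1):
  00111011111001111010
& 01110011111001101010
----------------------
  00110011111001101010

Answer: 00110011111001101010 (212586)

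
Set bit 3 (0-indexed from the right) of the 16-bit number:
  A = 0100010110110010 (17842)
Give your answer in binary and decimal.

Mask = 1 << 3 = 0000000000001000
Bit 3 of A is 0, so OR-ing with the mask flips it to 1.
  0100010110110010
| 0000000000001000
------------------
  0100010110111010

Answer: 0100010110111010 (17850)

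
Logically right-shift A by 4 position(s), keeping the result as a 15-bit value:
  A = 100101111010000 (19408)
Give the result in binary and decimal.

Logical shift right by 4: drop the bottom 4 bit(s), prepend 4 zero(s) on the left.
  100101111010000  ->  keep [10010111101], discard [0000], prepend 0000
= 000010010111101

Answer: 000010010111101 (1213)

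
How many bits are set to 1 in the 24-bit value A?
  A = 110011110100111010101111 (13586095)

110011110100111010101111
1-bits at positions (from bit 0 = LSB): 0, 1, 2, 3, 5, 7, 9, 10, 11, 14, 16, 17, 18, 19, 22, 23
Count = 16

Answer: 16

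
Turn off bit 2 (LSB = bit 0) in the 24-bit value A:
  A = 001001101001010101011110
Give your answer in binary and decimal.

Mask = ~(1 << 2) = 111111111111111111111011
Bit 2 of A is 1, so AND-ing with the mask clears it to 0.
  001001101001010101011110
& 111111111111111111111011
--------------------------
  001001101001010101011010

Answer: 001001101001010101011010 (2528602)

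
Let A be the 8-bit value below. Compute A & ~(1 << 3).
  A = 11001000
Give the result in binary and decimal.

Mask = ~(1 << 3) = 11110111
Bit 3 of A is 1, so AND-ing with the mask clears it to 0.
  11001000
& 11110111
----------
  11000000

Answer: 11000000 (192)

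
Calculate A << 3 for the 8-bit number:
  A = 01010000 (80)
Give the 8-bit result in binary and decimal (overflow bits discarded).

Shift left by 3: drop the top 3 bit(s), append 3 zero(s) on the right.
  01010000  ->  discard [010], keep [10000], append 000
= 10000000

Answer: 10000000 (128)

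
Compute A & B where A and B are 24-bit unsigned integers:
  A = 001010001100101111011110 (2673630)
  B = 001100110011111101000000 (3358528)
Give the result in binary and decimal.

Apply & to each column (1 only where both bits are 1):
  001010001100101111011110
& 001100110011111101000000
--------------------------
  001000000000101101000000

Answer: 001000000000101101000000 (2100032)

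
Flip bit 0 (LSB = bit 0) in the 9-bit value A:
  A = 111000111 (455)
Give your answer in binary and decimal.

Mask = 1 << 0 = 000000001
Bit 0 of A is 1; XOR with the mask flips it to 0.
  111000111
^ 000000001
-----------
  111000110

Answer: 111000110 (454)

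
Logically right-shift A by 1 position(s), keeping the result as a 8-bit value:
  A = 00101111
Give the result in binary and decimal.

Logical shift right by 1: drop the bottom 1 bit(s), prepend 1 zero(s) on the left.
  00101111  ->  keep [0010111], discard [1], prepend 0
= 00010111

Answer: 00010111 (23)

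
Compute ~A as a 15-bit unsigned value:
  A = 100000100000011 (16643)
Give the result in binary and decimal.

Flip each bit (0->1, 1->0):
  100000100000011
  011111011111100

Answer: 011111011111100 (16124)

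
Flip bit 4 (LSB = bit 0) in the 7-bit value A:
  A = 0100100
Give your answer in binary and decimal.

Mask = 1 << 4 = 0010000
Bit 4 of A is 0; XOR with the mask flips it to 1.
  0100100
^ 0010000
---------
  0110100

Answer: 0110100 (52)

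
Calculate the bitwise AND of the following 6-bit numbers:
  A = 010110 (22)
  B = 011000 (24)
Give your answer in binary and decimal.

Apply & to each column (1 only where both bits are 1):
  010110
& 011000
--------
  010000

Answer: 010000 (16)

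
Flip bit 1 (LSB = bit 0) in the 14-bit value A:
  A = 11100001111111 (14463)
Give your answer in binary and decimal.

Mask = 1 << 1 = 00000000000010
Bit 1 of A is 1; XOR with the mask flips it to 0.
  11100001111111
^ 00000000000010
----------------
  11100001111101

Answer: 11100001111101 (14461)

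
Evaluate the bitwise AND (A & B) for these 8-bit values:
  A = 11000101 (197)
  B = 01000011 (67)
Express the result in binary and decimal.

Apply & to each column (1 only where both bits are 1):
  11000101
& 01000011
----------
  01000001

Answer: 01000001 (65)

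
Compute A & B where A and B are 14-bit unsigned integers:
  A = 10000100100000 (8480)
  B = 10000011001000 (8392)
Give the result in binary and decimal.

Apply & to each column (1 only where both bits are 1):
  10000100100000
& 10000011001000
----------------
  10000000000000

Answer: 10000000000000 (8192)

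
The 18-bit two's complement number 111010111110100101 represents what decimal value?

MSB is 1, so the value is negative. Find the magnitude:
1. Invert bits:  000101000001011010
2. Add 1:        000101000001011011  = 20571
3. Apply sign:   -20571

Answer: -20571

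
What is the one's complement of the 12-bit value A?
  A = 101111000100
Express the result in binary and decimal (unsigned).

Flip each bit (0->1, 1->0):
  101111000100
  010000111011

Answer: 010000111011 (1083)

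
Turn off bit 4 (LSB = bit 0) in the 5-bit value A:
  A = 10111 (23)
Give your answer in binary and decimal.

Mask = ~(1 << 4) = 01111
Bit 4 of A is 1, so AND-ing with the mask clears it to 0.
  10111
& 01111
-------
  00111

Answer: 00111 (7)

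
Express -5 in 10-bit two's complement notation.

1. Binary of +5:  0000000101
2. Invert bits:     1111111010
3. Add 1:           1111111011

Answer: 1111111011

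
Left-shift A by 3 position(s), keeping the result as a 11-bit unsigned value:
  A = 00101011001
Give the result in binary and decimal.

Shift left by 3: drop the top 3 bit(s), append 3 zero(s) on the right.
  00101011001  ->  discard [001], keep [01011001], append 000
= 01011001000

Answer: 01011001000 (712)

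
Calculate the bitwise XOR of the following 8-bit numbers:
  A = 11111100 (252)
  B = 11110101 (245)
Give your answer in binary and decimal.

Apply ^ to each column (1 where bits differ):
  11111100
^ 11110101
----------
  00001001

Answer: 00001001 (9)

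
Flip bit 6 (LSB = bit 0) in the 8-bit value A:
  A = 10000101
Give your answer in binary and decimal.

Mask = 1 << 6 = 01000000
Bit 6 of A is 0; XOR with the mask flips it to 1.
  10000101
^ 01000000
----------
  11000101

Answer: 11000101 (197)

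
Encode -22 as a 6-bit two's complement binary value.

1. Binary of +22:  010110
2. Invert bits:     101001
3. Add 1:           101010

Answer: 101010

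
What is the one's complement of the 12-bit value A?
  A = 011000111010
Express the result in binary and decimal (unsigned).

Flip each bit (0->1, 1->0):
  011000111010
  100111000101

Answer: 100111000101 (2501)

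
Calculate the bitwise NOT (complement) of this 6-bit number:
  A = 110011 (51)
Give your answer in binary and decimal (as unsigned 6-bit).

Flip each bit (0->1, 1->0):
  110011
  001100

Answer: 001100 (12)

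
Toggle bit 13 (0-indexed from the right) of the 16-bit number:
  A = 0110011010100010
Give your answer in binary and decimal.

Mask = 1 << 13 = 0010000000000000
Bit 13 of A is 1; XOR with the mask flips it to 0.
  0110011010100010
^ 0010000000000000
------------------
  0100011010100010

Answer: 0100011010100010 (18082)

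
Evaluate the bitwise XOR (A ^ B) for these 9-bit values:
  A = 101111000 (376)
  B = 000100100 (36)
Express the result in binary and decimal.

Apply ^ to each column (1 where bits differ):
  101111000
^ 000100100
-----------
  101011100

Answer: 101011100 (348)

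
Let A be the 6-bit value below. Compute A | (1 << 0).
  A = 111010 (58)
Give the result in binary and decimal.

Mask = 1 << 0 = 000001
Bit 0 of A is 0, so OR-ing with the mask flips it to 1.
  111010
| 000001
--------
  111011

Answer: 111011 (59)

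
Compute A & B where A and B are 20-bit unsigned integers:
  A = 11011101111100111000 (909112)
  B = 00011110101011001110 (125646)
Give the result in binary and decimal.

Apply & to each column (1 only where both bits are 1):
  11011101111100111000
& 00011110101011001110
----------------------
  00011100101000001000

Answer: 00011100101000001000 (117256)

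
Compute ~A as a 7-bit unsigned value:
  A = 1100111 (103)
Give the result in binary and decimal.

Flip each bit (0->1, 1->0):
  1100111
  0011000

Answer: 0011000 (24)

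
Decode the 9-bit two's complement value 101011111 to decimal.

MSB is 1, so the value is negative. Find the magnitude:
1. Invert bits:  010100000
2. Add 1:        010100001  = 161
3. Apply sign:   -161

Answer: -161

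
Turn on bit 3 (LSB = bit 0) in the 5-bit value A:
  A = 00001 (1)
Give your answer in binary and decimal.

Mask = 1 << 3 = 01000
Bit 3 of A is 0, so OR-ing with the mask flips it to 1.
  00001
| 01000
-------
  01001

Answer: 01001 (9)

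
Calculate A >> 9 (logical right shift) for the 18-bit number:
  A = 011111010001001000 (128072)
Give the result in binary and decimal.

Logical shift right by 9: drop the bottom 9 bit(s), prepend 9 zero(s) on the left.
  011111010001001000  ->  keep [011111010], discard [001001000], prepend 000000000
= 000000000011111010

Answer: 000000000011111010 (250)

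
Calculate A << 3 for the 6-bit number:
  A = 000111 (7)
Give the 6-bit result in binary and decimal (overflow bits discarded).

Shift left by 3: drop the top 3 bit(s), append 3 zero(s) on the right.
  000111  ->  discard [000], keep [111], append 000
= 111000

Answer: 111000 (56)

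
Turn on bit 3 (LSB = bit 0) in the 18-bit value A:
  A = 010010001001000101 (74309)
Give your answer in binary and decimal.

Mask = 1 << 3 = 000000000000001000
Bit 3 of A is 0, so OR-ing with the mask flips it to 1.
  010010001001000101
| 000000000000001000
--------------------
  010010001001001101

Answer: 010010001001001101 (74317)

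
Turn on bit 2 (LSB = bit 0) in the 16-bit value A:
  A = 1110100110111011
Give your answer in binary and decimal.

Mask = 1 << 2 = 0000000000000100
Bit 2 of A is 0, so OR-ing with the mask flips it to 1.
  1110100110111011
| 0000000000000100
------------------
  1110100110111111

Answer: 1110100110111111 (59839)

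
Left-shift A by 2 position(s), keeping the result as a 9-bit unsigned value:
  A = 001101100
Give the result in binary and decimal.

Shift left by 2: drop the top 2 bit(s), append 2 zero(s) on the right.
  001101100  ->  discard [00], keep [1101100], append 00
= 110110000

Answer: 110110000 (432)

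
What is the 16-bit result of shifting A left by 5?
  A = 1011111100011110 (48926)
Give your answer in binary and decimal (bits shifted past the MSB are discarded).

Shift left by 5: drop the top 5 bit(s), append 5 zero(s) on the right.
  1011111100011110  ->  discard [10111], keep [11100011110], append 00000
= 1110001111000000

Answer: 1110001111000000 (58304)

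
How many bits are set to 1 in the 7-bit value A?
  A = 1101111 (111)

1101111
1-bits at positions (from bit 0 = LSB): 0, 1, 2, 3, 5, 6
Count = 6

Answer: 6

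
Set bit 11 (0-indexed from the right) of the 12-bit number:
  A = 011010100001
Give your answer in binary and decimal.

Mask = 1 << 11 = 100000000000
Bit 11 of A is 0, so OR-ing with the mask flips it to 1.
  011010100001
| 100000000000
--------------
  111010100001

Answer: 111010100001 (3745)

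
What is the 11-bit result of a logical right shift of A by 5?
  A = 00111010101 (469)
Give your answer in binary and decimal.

Logical shift right by 5: drop the bottom 5 bit(s), prepend 5 zero(s) on the left.
  00111010101  ->  keep [001110], discard [10101], prepend 00000
= 00000001110

Answer: 00000001110 (14)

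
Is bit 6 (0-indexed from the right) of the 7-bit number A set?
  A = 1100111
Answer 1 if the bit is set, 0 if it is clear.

Bit 6 is the 7th from the right.
  1100111
  ^
That bit is 1.

Answer: 1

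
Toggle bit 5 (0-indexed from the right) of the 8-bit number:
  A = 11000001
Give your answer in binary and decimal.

Mask = 1 << 5 = 00100000
Bit 5 of A is 0; XOR with the mask flips it to 1.
  11000001
^ 00100000
----------
  11100001

Answer: 11100001 (225)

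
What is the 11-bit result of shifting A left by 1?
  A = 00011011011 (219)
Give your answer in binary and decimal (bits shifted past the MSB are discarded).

Shift left by 1: drop the top 1 bit(s), append 1 zero(s) on the right.
  00011011011  ->  discard [0], keep [0011011011], append 0
= 00110110110

Answer: 00110110110 (438)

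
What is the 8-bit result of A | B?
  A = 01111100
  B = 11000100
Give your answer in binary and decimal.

Apply | to each column (1 where either bit is 1):
  01111100
| 11000100
----------
  11111100

Answer: 11111100 (252)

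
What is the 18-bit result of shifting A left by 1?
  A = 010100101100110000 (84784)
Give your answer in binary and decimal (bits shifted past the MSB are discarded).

Shift left by 1: drop the top 1 bit(s), append 1 zero(s) on the right.
  010100101100110000  ->  discard [0], keep [10100101100110000], append 0
= 101001011001100000

Answer: 101001011001100000 (169568)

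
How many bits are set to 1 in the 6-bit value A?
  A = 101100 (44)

101100
1-bits at positions (from bit 0 = LSB): 2, 3, 5
Count = 3

Answer: 3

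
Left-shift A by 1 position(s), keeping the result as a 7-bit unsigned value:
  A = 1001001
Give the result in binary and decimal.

Shift left by 1: drop the top 1 bit(s), append 1 zero(s) on the right.
  1001001  ->  discard [1], keep [001001], append 0
= 0010010

Answer: 0010010 (18)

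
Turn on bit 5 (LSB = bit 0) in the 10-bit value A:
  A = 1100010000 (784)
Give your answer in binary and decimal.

Mask = 1 << 5 = 0000100000
Bit 5 of A is 0, so OR-ing with the mask flips it to 1.
  1100010000
| 0000100000
------------
  1100110000

Answer: 1100110000 (816)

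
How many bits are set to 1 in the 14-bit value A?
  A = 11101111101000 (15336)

11101111101000
1-bits at positions (from bit 0 = LSB): 3, 5, 6, 7, 8, 9, 11, 12, 13
Count = 9

Answer: 9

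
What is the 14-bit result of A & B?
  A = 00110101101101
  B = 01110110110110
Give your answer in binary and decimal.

Apply & to each column (1 only where both bits are 1):
  00110101101101
& 01110110110110
----------------
  00110100100100

Answer: 00110100100100 (3364)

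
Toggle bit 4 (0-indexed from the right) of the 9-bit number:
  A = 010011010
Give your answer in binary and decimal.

Mask = 1 << 4 = 000010000
Bit 4 of A is 1; XOR with the mask flips it to 0.
  010011010
^ 000010000
-----------
  010001010

Answer: 010001010 (138)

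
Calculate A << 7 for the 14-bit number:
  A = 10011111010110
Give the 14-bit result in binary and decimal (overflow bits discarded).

Shift left by 7: drop the top 7 bit(s), append 7 zero(s) on the right.
  10011111010110  ->  discard [1001111], keep [1010110], append 0000000
= 10101100000000

Answer: 10101100000000 (11008)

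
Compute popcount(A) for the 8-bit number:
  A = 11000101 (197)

11000101
1-bits at positions (from bit 0 = LSB): 0, 2, 6, 7
Count = 4

Answer: 4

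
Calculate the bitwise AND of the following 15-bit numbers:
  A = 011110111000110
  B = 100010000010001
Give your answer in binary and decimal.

Apply & to each column (1 only where both bits are 1):
  011110111000110
& 100010000010001
-----------------
  000010000000000

Answer: 000010000000000 (1024)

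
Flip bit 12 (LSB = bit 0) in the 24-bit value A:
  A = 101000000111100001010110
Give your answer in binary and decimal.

Mask = 1 << 12 = 000000000001000000000000
Bit 12 of A is 1; XOR with the mask flips it to 0.
  101000000111100001010110
^ 000000000001000000000000
--------------------------
  101000000110100001010110

Answer: 101000000110100001010110 (10512470)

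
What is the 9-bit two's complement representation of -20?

1. Binary of +20:  000010100
2. Invert bits:     111101011
3. Add 1:           111101100

Answer: 111101100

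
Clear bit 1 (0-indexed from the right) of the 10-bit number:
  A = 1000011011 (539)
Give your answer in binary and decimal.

Mask = ~(1 << 1) = 1111111101
Bit 1 of A is 1, so AND-ing with the mask clears it to 0.
  1000011011
& 1111111101
------------
  1000011001

Answer: 1000011001 (537)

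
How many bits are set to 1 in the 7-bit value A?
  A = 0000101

0000101
1-bits at positions (from bit 0 = LSB): 0, 2
Count = 2

Answer: 2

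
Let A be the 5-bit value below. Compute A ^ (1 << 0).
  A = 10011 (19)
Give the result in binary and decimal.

Mask = 1 << 0 = 00001
Bit 0 of A is 1; XOR with the mask flips it to 0.
  10011
^ 00001
-------
  10010

Answer: 10010 (18)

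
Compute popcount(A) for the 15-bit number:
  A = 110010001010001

110010001010001
1-bits at positions (from bit 0 = LSB): 0, 4, 6, 10, 13, 14
Count = 6

Answer: 6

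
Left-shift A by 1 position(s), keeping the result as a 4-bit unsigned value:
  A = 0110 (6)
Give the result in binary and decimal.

Shift left by 1: drop the top 1 bit(s), append 1 zero(s) on the right.
  0110  ->  discard [0], keep [110], append 0
= 1100

Answer: 1100 (12)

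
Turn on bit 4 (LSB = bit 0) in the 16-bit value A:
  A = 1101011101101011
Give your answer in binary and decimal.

Mask = 1 << 4 = 0000000000010000
Bit 4 of A is 0, so OR-ing with the mask flips it to 1.
  1101011101101011
| 0000000000010000
------------------
  1101011101111011

Answer: 1101011101111011 (55163)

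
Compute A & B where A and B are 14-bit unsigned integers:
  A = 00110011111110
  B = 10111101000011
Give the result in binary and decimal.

Apply & to each column (1 only where both bits are 1):
  00110011111110
& 10111101000011
----------------
  00110001000010

Answer: 00110001000010 (3138)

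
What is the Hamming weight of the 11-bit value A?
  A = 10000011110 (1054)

10000011110
1-bits at positions (from bit 0 = LSB): 1, 2, 3, 4, 10
Count = 5

Answer: 5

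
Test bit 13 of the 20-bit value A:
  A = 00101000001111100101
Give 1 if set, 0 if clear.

Bit 13 is the 14th from the right.
  00101000001111100101
        ^
That bit is 0.

Answer: 0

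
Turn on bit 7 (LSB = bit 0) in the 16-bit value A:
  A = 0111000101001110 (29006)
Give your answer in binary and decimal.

Mask = 1 << 7 = 0000000010000000
Bit 7 of A is 0, so OR-ing with the mask flips it to 1.
  0111000101001110
| 0000000010000000
------------------
  0111000111001110

Answer: 0111000111001110 (29134)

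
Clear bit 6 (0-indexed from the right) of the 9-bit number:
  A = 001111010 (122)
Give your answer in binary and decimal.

Mask = ~(1 << 6) = 110111111
Bit 6 of A is 1, so AND-ing with the mask clears it to 0.
  001111010
& 110111111
-----------
  000111010

Answer: 000111010 (58)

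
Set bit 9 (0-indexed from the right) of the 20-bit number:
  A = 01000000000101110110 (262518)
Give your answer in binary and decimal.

Mask = 1 << 9 = 00000000001000000000
Bit 9 of A is 0, so OR-ing with the mask flips it to 1.
  01000000000101110110
| 00000000001000000000
----------------------
  01000000001101110110

Answer: 01000000001101110110 (263030)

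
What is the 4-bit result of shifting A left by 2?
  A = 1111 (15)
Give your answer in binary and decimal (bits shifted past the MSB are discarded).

Shift left by 2: drop the top 2 bit(s), append 2 zero(s) on the right.
  1111  ->  discard [11], keep [11], append 00
= 1100

Answer: 1100 (12)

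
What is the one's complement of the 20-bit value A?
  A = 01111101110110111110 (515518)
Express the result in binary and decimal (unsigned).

Flip each bit (0->1, 1->0):
  01111101110110111110
  10000010001001000001

Answer: 10000010001001000001 (533057)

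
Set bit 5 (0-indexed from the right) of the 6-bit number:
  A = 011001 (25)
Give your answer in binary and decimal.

Mask = 1 << 5 = 100000
Bit 5 of A is 0, so OR-ing with the mask flips it to 1.
  011001
| 100000
--------
  111001

Answer: 111001 (57)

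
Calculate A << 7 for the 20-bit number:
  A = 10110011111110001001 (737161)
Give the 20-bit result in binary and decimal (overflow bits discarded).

Shift left by 7: drop the top 7 bit(s), append 7 zero(s) on the right.
  10110011111110001001  ->  discard [1011001], keep [1111110001001], append 0000000
= 11111100010010000000

Answer: 11111100010010000000 (1033344)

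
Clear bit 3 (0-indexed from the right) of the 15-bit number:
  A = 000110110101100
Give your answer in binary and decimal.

Mask = ~(1 << 3) = 111111111110111
Bit 3 of A is 1, so AND-ing with the mask clears it to 0.
  000110110101100
& 111111111110111
-----------------
  000110110100100

Answer: 000110110100100 (3492)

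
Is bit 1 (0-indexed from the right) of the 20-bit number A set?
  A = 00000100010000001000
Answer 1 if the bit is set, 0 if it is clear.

Bit 1 is the 2nd from the right.
  00000100010000001000
                    ^
That bit is 0.

Answer: 0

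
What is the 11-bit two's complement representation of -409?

1. Binary of +409:  00110011001
2. Invert bits:     11001100110
3. Add 1:           11001100111

Answer: 11001100111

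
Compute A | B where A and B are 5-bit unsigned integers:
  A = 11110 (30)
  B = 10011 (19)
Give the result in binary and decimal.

Apply | to each column (1 where either bit is 1):
  11110
| 10011
-------
  11111

Answer: 11111 (31)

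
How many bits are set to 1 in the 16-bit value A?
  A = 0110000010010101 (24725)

0110000010010101
1-bits at positions (from bit 0 = LSB): 0, 2, 4, 7, 13, 14
Count = 6

Answer: 6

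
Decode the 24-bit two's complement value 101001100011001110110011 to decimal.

MSB is 1, so the value is negative. Find the magnitude:
1. Invert bits:  010110011100110001001100
2. Add 1:        010110011100110001001101  = 5885005
3. Apply sign:   -5885005

Answer: -5885005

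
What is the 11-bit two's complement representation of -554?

1. Binary of +554:  01000101010
2. Invert bits:     10111010101
3. Add 1:           10111010110

Answer: 10111010110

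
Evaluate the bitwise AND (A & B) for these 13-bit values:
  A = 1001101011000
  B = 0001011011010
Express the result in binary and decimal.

Apply & to each column (1 only where both bits are 1):
  1001101011000
& 0001011011010
---------------
  0001001011000

Answer: 0001001011000 (600)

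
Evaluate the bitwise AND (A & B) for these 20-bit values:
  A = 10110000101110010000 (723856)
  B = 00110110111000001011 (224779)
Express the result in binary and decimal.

Apply & to each column (1 only where both bits are 1):
  10110000101110010000
& 00110110111000001011
----------------------
  00110000101000000000

Answer: 00110000101000000000 (199168)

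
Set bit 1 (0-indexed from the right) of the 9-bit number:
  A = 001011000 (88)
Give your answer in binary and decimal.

Mask = 1 << 1 = 000000010
Bit 1 of A is 0, so OR-ing with the mask flips it to 1.
  001011000
| 000000010
-----------
  001011010

Answer: 001011010 (90)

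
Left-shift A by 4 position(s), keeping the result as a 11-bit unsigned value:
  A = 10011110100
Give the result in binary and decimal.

Shift left by 4: drop the top 4 bit(s), append 4 zero(s) on the right.
  10011110100  ->  discard [1001], keep [1110100], append 0000
= 11101000000

Answer: 11101000000 (1856)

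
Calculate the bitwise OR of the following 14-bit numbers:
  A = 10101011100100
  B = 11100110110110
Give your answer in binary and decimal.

Apply | to each column (1 where either bit is 1):
  10101011100100
| 11100110110110
----------------
  11101111110110

Answer: 11101111110110 (15350)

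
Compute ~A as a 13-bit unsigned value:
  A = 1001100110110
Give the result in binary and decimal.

Flip each bit (0->1, 1->0):
  1001100110110
  0110011001001

Answer: 0110011001001 (3273)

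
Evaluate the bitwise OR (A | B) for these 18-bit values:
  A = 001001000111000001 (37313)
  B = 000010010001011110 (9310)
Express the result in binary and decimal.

Apply | to each column (1 where either bit is 1):
  001001000111000001
| 000010010001011110
--------------------
  001011010111011111

Answer: 001011010111011111 (46559)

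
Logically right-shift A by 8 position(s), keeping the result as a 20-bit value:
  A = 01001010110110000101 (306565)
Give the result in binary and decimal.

Logical shift right by 8: drop the bottom 8 bit(s), prepend 8 zero(s) on the left.
  01001010110110000101  ->  keep [010010101101], discard [10000101], prepend 00000000
= 00000000010010101101

Answer: 00000000010010101101 (1197)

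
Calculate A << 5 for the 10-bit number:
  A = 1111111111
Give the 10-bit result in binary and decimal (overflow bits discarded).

Shift left by 5: drop the top 5 bit(s), append 5 zero(s) on the right.
  1111111111  ->  discard [11111], keep [11111], append 00000
= 1111100000

Answer: 1111100000 (992)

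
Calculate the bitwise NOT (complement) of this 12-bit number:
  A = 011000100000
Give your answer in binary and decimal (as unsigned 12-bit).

Flip each bit (0->1, 1->0):
  011000100000
  100111011111

Answer: 100111011111 (2527)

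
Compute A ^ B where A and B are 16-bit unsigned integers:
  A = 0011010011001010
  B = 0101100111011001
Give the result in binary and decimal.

Apply ^ to each column (1 where bits differ):
  0011010011001010
^ 0101100111011001
------------------
  0110110100010011

Answer: 0110110100010011 (27923)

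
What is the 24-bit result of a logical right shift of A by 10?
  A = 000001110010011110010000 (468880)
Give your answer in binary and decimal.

Logical shift right by 10: drop the bottom 10 bit(s), prepend 10 zero(s) on the left.
  000001110010011110010000  ->  keep [00000111001001], discard [1110010000], prepend 0000000000
= 000000000000000111001001

Answer: 000000000000000111001001 (457)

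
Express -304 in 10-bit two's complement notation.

1. Binary of +304:  0100110000
2. Invert bits:     1011001111
3. Add 1:           1011010000

Answer: 1011010000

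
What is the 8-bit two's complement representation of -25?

1. Binary of +25:  00011001
2. Invert bits:     11100110
3. Add 1:           11100111

Answer: 11100111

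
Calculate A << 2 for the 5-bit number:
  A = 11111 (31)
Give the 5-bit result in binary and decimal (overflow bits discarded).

Shift left by 2: drop the top 2 bit(s), append 2 zero(s) on the right.
  11111  ->  discard [11], keep [111], append 00
= 11100

Answer: 11100 (28)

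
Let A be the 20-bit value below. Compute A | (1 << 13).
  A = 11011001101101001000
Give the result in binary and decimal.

Mask = 1 << 13 = 00000010000000000000
Bit 13 of A is 0, so OR-ing with the mask flips it to 1.
  11011001101101001000
| 00000010000000000000
----------------------
  11011011101101001000

Answer: 11011011101101001000 (899912)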